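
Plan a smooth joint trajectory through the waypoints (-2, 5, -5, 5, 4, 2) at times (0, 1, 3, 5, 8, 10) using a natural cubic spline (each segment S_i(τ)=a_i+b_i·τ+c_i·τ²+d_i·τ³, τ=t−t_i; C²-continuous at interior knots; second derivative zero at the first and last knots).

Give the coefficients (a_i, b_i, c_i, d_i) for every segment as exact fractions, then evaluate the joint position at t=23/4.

  seg 0: a=-2 b=27472/2823 c=0 d=-7711/2823
  seg 1: a=5 b=4339/2823 c=-7711/941 d=6953/2823
  seg 2: a=-5 b=-4757/2823 c=6195/941 d=-9149/5646
  seg 3: a=5 b=14689/2823 c=-2954/941 d=3652/8469
  seg 4: a=4 b=-5615/2823 c=698/941 d=-349/2823
S(23/4) = 110189/15056

Δ: Δ0=7, Δ1=-5, Δ2=5, Δ3=-1/3, Δ4=-1
row 1: diag=6, rhs=-72; c'=1/3, d'=-12
row 2: denom=8−2·1/3=22/3; d'=(60−2·-12)/(22/3)=126/11
row 3: denom=10−2·3/11=104/11; d'=(-32−2·126/11)/(104/11)=-151/26
row 4: denom=10−3·33/104=941/104; d'=(-4−3·-151/26)/(941/104)=1396/941
back: M4=1396/941
back: M3=-151/26−33/104·1396/941=-5908/941
back: M2=126/11−3/11·-5908/941=12390/941
back: M1=-12−1/3·12390/941=-15422/941
M: M0=0, M1=-15422/941, M2=12390/941, M3=-5908/941, M4=1396/941, M5=0
seg 0: a=-2, c=M0/2=0, d=(M1−M0)/(6·1)=-7711/2823, b=Δ0−h0·(2M0+M1)/6=27472/2823
seg 1: a=5, c=M1/2=-7711/941, d=(M2−M1)/(6·2)=6953/2823, b=Δ1−h1·(2M1+M2)/6=4339/2823
seg 2: a=-5, c=M2/2=6195/941, d=(M3−M2)/(6·2)=-9149/5646, b=Δ2−h2·(2M2+M3)/6=-4757/2823
seg 3: a=5, c=M3/2=-2954/941, d=(M4−M3)/(6·3)=3652/8469, b=Δ3−h3·(2M3+M4)/6=14689/2823
seg 4: a=4, c=M4/2=698/941, d=(M5−M4)/(6·2)=-349/2823, b=Δ4−h4·(2M4+M5)/6=-5615/2823
t_q=23/4 → seg 3, τ=3/4; S=5+14689/2823·τ+-2954/941·τ²+3652/8469·τ³=110189/15056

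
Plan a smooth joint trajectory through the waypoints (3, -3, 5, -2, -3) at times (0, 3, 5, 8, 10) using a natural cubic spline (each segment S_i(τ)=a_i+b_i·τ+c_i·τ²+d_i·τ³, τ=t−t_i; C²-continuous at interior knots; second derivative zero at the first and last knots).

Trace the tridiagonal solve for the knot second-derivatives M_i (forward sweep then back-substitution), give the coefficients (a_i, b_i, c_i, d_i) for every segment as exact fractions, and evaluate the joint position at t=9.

  seg 0: a=3 b=-3791/870 c=0 d=2051/7830
  seg 1: a=-3 b=1181/435 c=2051/870 d=-373/435
  seg 2: a=5 b=269/145 c=-485/174 d=3631/7830
  seg 3: a=-2 b=-681/290 c=201/145 d=-67/290
S(9) = -463/145

Δ: Δ0=-2, Δ1=4, Δ2=-7/3, Δ3=-1/2
row 1: diag=10, rhs=36; c'=1/5, d'=18/5
row 2: denom=10−2·1/5=48/5; d'=(-38−2·18/5)/(48/5)=-113/24
row 3: denom=10−3·5/16=145/16; d'=(11−3·-113/24)/(145/16)=402/145
back: M3=402/145
back: M2=-113/24−5/16·402/145=-485/87
back: M1=18/5−1/5·-485/87=2051/435
M: M0=0, M1=2051/435, M2=-485/87, M3=402/145, M4=0
seg 0: a=3, c=M0/2=0, d=(M1−M0)/(6·3)=2051/7830, b=Δ0−h0·(2M0+M1)/6=-3791/870
seg 1: a=-3, c=M1/2=2051/870, d=(M2−M1)/(6·2)=-373/435, b=Δ1−h1·(2M1+M2)/6=1181/435
seg 2: a=5, c=M2/2=-485/174, d=(M3−M2)/(6·3)=3631/7830, b=Δ2−h2·(2M2+M3)/6=269/145
seg 3: a=-2, c=M3/2=201/145, d=(M4−M3)/(6·2)=-67/290, b=Δ3−h3·(2M3+M4)/6=-681/290
t_q=9 → seg 3, τ=1; S=-2+-681/290·τ+201/145·τ²+-67/290·τ³=-463/145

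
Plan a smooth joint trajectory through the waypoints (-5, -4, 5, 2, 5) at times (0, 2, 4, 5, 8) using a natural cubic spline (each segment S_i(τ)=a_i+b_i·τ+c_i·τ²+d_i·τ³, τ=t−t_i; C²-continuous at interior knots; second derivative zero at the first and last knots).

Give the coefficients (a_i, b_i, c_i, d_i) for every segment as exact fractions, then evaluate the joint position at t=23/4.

  seg 0: a=-5 b=-115/86 c=0 d=79/172
  seg 1: a=-4 b=359/86 c=237/86 d=-223/172
  seg 2: a=5 b=-31/86 c=-216/43 d=205/86
  seg 3: a=2 b=-140/43 c=183/86 d=-61/258
S(23/4) = 3607/5504

Δ: Δ0=1/2, Δ1=9/2, Δ2=-3, Δ3=1
row 1: diag=8, rhs=24; c'=1/4, d'=3
row 2: denom=6−2·1/4=11/2; d'=(-45−2·3)/(11/2)=-102/11
row 3: denom=8−1·2/11=86/11; d'=(24−1·-102/11)/(86/11)=183/43
back: M3=183/43
back: M2=-102/11−2/11·183/43=-432/43
back: M1=3−1/4·-432/43=237/43
M: M0=0, M1=237/43, M2=-432/43, M3=183/43, M4=0
seg 0: a=-5, c=M0/2=0, d=(M1−M0)/(6·2)=79/172, b=Δ0−h0·(2M0+M1)/6=-115/86
seg 1: a=-4, c=M1/2=237/86, d=(M2−M1)/(6·2)=-223/172, b=Δ1−h1·(2M1+M2)/6=359/86
seg 2: a=5, c=M2/2=-216/43, d=(M3−M2)/(6·1)=205/86, b=Δ2−h2·(2M2+M3)/6=-31/86
seg 3: a=2, c=M3/2=183/86, d=(M4−M3)/(6·3)=-61/258, b=Δ3−h3·(2M3+M4)/6=-140/43
t_q=23/4 → seg 3, τ=3/4; S=2+-140/43·τ+183/86·τ²+-61/258·τ³=3607/5504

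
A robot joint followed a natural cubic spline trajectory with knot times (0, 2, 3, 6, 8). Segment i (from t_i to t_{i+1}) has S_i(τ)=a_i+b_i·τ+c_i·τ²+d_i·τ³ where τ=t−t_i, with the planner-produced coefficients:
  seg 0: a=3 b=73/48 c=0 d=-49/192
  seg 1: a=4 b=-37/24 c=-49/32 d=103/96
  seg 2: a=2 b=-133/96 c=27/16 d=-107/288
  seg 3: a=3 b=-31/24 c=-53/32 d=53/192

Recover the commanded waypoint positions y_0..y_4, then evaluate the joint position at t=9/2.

y_0=3 y_1=4 y_2=2 y_3=3 y_4=-4
S(9/2) = 631/256

y_0 = S_0(0) = a_0 = 3
y_1 = S_1(0) = a_1 = 4
y_2 = S_2(0) = a_2 = 2
y_3 = S_3(0) = a_3 = 3
y_4 = S_3(2) = -4
t_q=9/2 is in segment 2 (τ=3/2); S_2(τ)=631/256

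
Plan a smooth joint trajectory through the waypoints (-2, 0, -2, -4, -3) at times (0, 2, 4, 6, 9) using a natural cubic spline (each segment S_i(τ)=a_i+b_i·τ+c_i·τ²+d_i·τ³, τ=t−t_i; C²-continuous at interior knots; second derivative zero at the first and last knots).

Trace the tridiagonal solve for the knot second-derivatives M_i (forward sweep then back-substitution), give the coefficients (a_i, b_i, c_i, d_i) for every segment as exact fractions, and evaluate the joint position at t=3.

  seg 0: a=-2 b=323/213 c=0 d=-55/426
  seg 1: a=0 b=-7/213 c=-55/71 d=31/213
  seg 2: a=-2 b=-295/213 c=7/71 d=10/213
  seg 3: a=-4 b=-91/213 c=27/71 d=-3/71
S(3) = -47/71

Δ: Δ0=1, Δ1=-1, Δ2=-1, Δ3=1/3
row 1: diag=8, rhs=-12; c'=1/4, d'=-3/2
row 2: denom=8−2·1/4=15/2; d'=(0−2·-3/2)/(15/2)=2/5
row 3: denom=10−2·4/15=142/15; d'=(8−2·2/5)/(142/15)=54/71
back: M3=54/71
back: M2=2/5−4/15·54/71=14/71
back: M1=-3/2−1/4·14/71=-110/71
M: M0=0, M1=-110/71, M2=14/71, M3=54/71, M4=0
seg 0: a=-2, c=M0/2=0, d=(M1−M0)/(6·2)=-55/426, b=Δ0−h0·(2M0+M1)/6=323/213
seg 1: a=0, c=M1/2=-55/71, d=(M2−M1)/(6·2)=31/213, b=Δ1−h1·(2M1+M2)/6=-7/213
seg 2: a=-2, c=M2/2=7/71, d=(M3−M2)/(6·2)=10/213, b=Δ2−h2·(2M2+M3)/6=-295/213
seg 3: a=-4, c=M3/2=27/71, d=(M4−M3)/(6·3)=-3/71, b=Δ3−h3·(2M3+M4)/6=-91/213
t_q=3 → seg 1, τ=1; S=0+-7/213·τ+-55/71·τ²+31/213·τ³=-47/71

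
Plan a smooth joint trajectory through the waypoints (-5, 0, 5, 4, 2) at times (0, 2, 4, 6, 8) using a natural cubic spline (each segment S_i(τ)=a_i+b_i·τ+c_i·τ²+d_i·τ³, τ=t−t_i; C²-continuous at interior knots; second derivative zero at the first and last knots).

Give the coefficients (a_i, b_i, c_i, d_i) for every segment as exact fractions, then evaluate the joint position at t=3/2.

  seg 0: a=-5 b=257/112 c=0 d=23/448
  seg 1: a=0 b=163/56 c=69/224 d=-115/448
  seg 2: a=5 b=17/16 c=-69/56 d=101/448
  seg 3: a=4 b=-65/56 c=27/224 d=-9/448
S(3/2) = -709/512

Δ: Δ0=5/2, Δ1=5/2, Δ2=-1/2, Δ3=-1
row 1: diag=8, rhs=0; c'=1/4, d'=0
row 2: denom=8−2·1/4=15/2; d'=(-18−2·0)/(15/2)=-12/5
row 3: denom=8−2·4/15=112/15; d'=(-3−2·-12/5)/(112/15)=27/112
back: M3=27/112
back: M2=-12/5−4/15·27/112=-69/28
back: M1=0−1/4·-69/28=69/112
M: M0=0, M1=69/112, M2=-69/28, M3=27/112, M4=0
seg 0: a=-5, c=M0/2=0, d=(M1−M0)/(6·2)=23/448, b=Δ0−h0·(2M0+M1)/6=257/112
seg 1: a=0, c=M1/2=69/224, d=(M2−M1)/(6·2)=-115/448, b=Δ1−h1·(2M1+M2)/6=163/56
seg 2: a=5, c=M2/2=-69/56, d=(M3−M2)/(6·2)=101/448, b=Δ2−h2·(2M2+M3)/6=17/16
seg 3: a=4, c=M3/2=27/224, d=(M4−M3)/(6·2)=-9/448, b=Δ3−h3·(2M3+M4)/6=-65/56
t_q=3/2 → seg 0, τ=3/2; S=-5+257/112·τ+0·τ²+23/448·τ³=-709/512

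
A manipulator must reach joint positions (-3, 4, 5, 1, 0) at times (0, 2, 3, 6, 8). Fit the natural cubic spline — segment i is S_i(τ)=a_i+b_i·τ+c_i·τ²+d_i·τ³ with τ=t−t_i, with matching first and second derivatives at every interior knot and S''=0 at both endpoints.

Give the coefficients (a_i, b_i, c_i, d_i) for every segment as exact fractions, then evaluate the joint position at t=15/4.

  seg 0: a=-3 b=203/48 c=0 d=-35/192
  seg 1: a=4 b=49/24 c=-35/32 d=5/96
  seg 2: a=5 b=1/96 c=-15/16 d=47/288
  seg 3: a=1 b=-29/24 c=17/32 d=-17/192
S(15/4) = 9317/2048

Δ: Δ0=7/2, Δ1=1, Δ2=-4/3, Δ3=-1/2
row 1: diag=6, rhs=-15; c'=1/6, d'=-5/2
row 2: denom=8−1·1/6=47/6; d'=(-14−1·-5/2)/(47/6)=-69/47
row 3: denom=10−3·18/47=416/47; d'=(5−3·-69/47)/(416/47)=17/16
back: M3=17/16
back: M2=-69/47−18/47·17/16=-15/8
back: M1=-5/2−1/6·-15/8=-35/16
M: M0=0, M1=-35/16, M2=-15/8, M3=17/16, M4=0
seg 0: a=-3, c=M0/2=0, d=(M1−M0)/(6·2)=-35/192, b=Δ0−h0·(2M0+M1)/6=203/48
seg 1: a=4, c=M1/2=-35/32, d=(M2−M1)/(6·1)=5/96, b=Δ1−h1·(2M1+M2)/6=49/24
seg 2: a=5, c=M2/2=-15/16, d=(M3−M2)/(6·3)=47/288, b=Δ2−h2·(2M2+M3)/6=1/96
seg 3: a=1, c=M3/2=17/32, d=(M4−M3)/(6·2)=-17/192, b=Δ3−h3·(2M3+M4)/6=-29/24
t_q=15/4 → seg 2, τ=3/4; S=5+1/96·τ+-15/16·τ²+47/288·τ³=9317/2048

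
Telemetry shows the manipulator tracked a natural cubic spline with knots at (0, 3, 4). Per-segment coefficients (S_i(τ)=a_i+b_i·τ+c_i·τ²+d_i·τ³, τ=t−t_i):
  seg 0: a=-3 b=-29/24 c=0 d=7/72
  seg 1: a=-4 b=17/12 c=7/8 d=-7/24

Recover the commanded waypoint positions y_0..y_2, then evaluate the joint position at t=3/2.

y_0=-3 y_1=-4 y_2=-2
S(3/2) = -287/64

y_0 = S_0(0) = a_0 = -3
y_1 = S_1(0) = a_1 = -4
y_2 = S_1(1) = -2
t_q=3/2 is in segment 0 (τ=3/2); S_0(τ)=-287/64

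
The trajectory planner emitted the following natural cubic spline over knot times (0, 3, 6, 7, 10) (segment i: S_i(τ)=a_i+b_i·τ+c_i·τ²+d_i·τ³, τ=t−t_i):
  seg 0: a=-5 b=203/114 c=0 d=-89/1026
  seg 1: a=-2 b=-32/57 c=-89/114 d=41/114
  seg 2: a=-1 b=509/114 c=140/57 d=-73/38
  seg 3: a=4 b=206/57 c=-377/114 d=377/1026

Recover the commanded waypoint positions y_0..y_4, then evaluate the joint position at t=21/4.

y_0=-5 y_1=-2 y_2=-1 y_3=4 y_4=-5
S(21/4) = -7585/2432

y_0 = S_0(0) = a_0 = -5
y_1 = S_1(0) = a_1 = -2
y_2 = S_2(0) = a_2 = -1
y_3 = S_3(0) = a_3 = 4
y_4 = S_3(3) = -5
t_q=21/4 is in segment 1 (τ=9/4); S_1(τ)=-7585/2432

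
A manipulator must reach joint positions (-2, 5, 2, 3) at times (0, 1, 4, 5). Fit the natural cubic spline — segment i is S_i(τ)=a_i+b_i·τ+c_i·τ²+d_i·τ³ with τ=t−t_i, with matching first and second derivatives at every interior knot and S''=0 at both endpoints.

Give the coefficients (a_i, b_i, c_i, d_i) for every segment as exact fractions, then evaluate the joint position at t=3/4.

Δ: Δ0=7, Δ1=-1, Δ2=1
row 1: diag=8, rhs=-48; c'=3/8, d'=-6
row 2: denom=8−3·3/8=55/8; d'=(12−3·-6)/(55/8)=48/11
back: M2=48/11
back: M1=-6−3/8·48/11=-84/11
M: M0=0, M1=-84/11, M2=48/11, M3=0
seg 0: a=-2, c=M0/2=0, d=(M1−M0)/(6·1)=-14/11, b=Δ0−h0·(2M0+M1)/6=91/11
seg 1: a=5, c=M1/2=-42/11, d=(M2−M1)/(6·3)=2/3, b=Δ1−h1·(2M1+M2)/6=49/11
seg 2: a=2, c=M2/2=24/11, d=(M3−M2)/(6·1)=-8/11, b=Δ2−h2·(2M2+M3)/6=-5/11
t_q=3/4 → seg 0, τ=3/4; S=-2+91/11·τ+0·τ²+-14/11·τ³=1291/352

  seg 0: a=-2 b=91/11 c=0 d=-14/11
  seg 1: a=5 b=49/11 c=-42/11 d=2/3
  seg 2: a=2 b=-5/11 c=24/11 d=-8/11
S(3/4) = 1291/352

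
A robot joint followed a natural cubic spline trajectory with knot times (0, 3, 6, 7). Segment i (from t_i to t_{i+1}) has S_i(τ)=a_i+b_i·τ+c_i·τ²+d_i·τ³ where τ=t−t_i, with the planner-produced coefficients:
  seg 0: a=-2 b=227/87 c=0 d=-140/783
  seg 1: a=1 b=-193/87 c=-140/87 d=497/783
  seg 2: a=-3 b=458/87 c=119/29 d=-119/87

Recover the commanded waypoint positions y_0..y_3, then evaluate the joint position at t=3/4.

y_0 = S_0(0) = a_0 = -2
y_1 = S_1(0) = a_1 = 1
y_2 = S_2(0) = a_2 = -3
y_3 = S_2(1) = 5
t_q=3/4 is in segment 0 (τ=3/4); S_0(τ)=-55/464

y_0=-2 y_1=1 y_2=-3 y_3=5
S(3/4) = -55/464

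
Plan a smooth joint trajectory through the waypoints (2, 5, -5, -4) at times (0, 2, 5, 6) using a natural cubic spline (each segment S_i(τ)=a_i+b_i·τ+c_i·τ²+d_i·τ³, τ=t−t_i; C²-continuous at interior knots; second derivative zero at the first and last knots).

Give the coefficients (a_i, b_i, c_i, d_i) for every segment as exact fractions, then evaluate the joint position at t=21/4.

Δ: Δ0=3/2, Δ1=-10/3, Δ2=1
row 1: diag=10, rhs=-29; c'=3/10, d'=-29/10
row 2: denom=8−3·3/10=71/10; d'=(26−3·-29/10)/(71/10)=347/71
back: M2=347/71
back: M1=-29/10−3/10·347/71=-310/71
M: M0=0, M1=-310/71, M2=347/71, M3=0
seg 0: a=2, c=M0/2=0, d=(M1−M0)/(6·2)=-155/426, b=Δ0−h0·(2M0+M1)/6=1259/426
seg 1: a=5, c=M1/2=-155/71, d=(M2−M1)/(6·3)=73/142, b=Δ1−h1·(2M1+M2)/6=-601/426
seg 2: a=-5, c=M2/2=347/142, d=(M3−M2)/(6·1)=-347/426, b=Δ2−h2·(2M2+M3)/6=-134/213
t_q=21/4 → seg 2, τ=1/4; S=-5+-134/213·τ+347/142·τ²+-347/426·τ³=-45597/9088

  seg 0: a=2 b=1259/426 c=0 d=-155/426
  seg 1: a=5 b=-601/426 c=-155/71 d=73/142
  seg 2: a=-5 b=-134/213 c=347/142 d=-347/426
S(21/4) = -45597/9088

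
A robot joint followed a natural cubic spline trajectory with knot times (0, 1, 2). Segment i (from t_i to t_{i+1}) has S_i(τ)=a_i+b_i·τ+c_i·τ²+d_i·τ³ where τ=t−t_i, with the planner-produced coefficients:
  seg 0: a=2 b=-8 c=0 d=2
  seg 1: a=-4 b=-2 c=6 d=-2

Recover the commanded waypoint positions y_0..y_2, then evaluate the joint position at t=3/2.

y_0=2 y_1=-4 y_2=-2
S(3/2) = -15/4

y_0 = S_0(0) = a_0 = 2
y_1 = S_1(0) = a_1 = -4
y_2 = S_1(1) = -2
t_q=3/2 is in segment 1 (τ=1/2); S_1(τ)=-15/4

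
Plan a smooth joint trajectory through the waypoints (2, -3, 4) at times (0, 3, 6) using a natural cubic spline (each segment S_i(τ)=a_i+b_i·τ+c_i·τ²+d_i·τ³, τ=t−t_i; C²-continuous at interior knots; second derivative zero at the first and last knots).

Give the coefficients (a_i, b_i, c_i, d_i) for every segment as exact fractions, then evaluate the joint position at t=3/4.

  seg 0: a=2 b=-8/3 c=0 d=1/9
  seg 1: a=-3 b=1/3 c=1 d=-1/9
S(3/4) = 3/64

Δ: Δ0=-5/3, Δ1=7/3
row 1: diag=12, rhs=24; c'=1/4, d'=2
back: M1=2
M: M0=0, M1=2, M2=0
seg 0: a=2, c=M0/2=0, d=(M1−M0)/(6·3)=1/9, b=Δ0−h0·(2M0+M1)/6=-8/3
seg 1: a=-3, c=M1/2=1, d=(M2−M1)/(6·3)=-1/9, b=Δ1−h1·(2M1+M2)/6=1/3
t_q=3/4 → seg 0, τ=3/4; S=2+-8/3·τ+0·τ²+1/9·τ³=3/64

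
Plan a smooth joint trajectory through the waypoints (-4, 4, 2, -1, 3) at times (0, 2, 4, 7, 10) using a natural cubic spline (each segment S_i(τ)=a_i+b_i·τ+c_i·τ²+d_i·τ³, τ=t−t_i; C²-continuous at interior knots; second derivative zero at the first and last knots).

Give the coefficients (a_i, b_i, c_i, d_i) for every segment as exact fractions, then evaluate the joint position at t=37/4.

  seg 0: a=-4 b=2221/420 c=0 d=-541/1680
  seg 1: a=4 b=299/210 c=-541/280 d=121/336
  seg 2: a=2 b=-119/60 c=8/35 d=25/756
  seg 3: a=-1 b=59/210 c=221/420 d=-221/3780
S(37/4) = 2921/1792

Δ: Δ0=4, Δ1=-1, Δ2=-1, Δ3=4/3
row 1: diag=8, rhs=-30; c'=1/4, d'=-15/4
row 2: denom=10−2·1/4=19/2; d'=(0−2·-15/4)/(19/2)=15/19
row 3: denom=12−3·6/19=210/19; d'=(14−3·15/19)/(210/19)=221/210
back: M3=221/210
back: M2=15/19−6/19·221/210=16/35
back: M1=-15/4−1/4·16/35=-541/140
M: M0=0, M1=-541/140, M2=16/35, M3=221/210, M4=0
seg 0: a=-4, c=M0/2=0, d=(M1−M0)/(6·2)=-541/1680, b=Δ0−h0·(2M0+M1)/6=2221/420
seg 1: a=4, c=M1/2=-541/280, d=(M2−M1)/(6·2)=121/336, b=Δ1−h1·(2M1+M2)/6=299/210
seg 2: a=2, c=M2/2=8/35, d=(M3−M2)/(6·3)=25/756, b=Δ2−h2·(2M2+M3)/6=-119/60
seg 3: a=-1, c=M3/2=221/420, d=(M4−M3)/(6·3)=-221/3780, b=Δ3−h3·(2M3+M4)/6=59/210
t_q=37/4 → seg 3, τ=9/4; S=-1+59/210·τ+221/420·τ²+-221/3780·τ³=2921/1792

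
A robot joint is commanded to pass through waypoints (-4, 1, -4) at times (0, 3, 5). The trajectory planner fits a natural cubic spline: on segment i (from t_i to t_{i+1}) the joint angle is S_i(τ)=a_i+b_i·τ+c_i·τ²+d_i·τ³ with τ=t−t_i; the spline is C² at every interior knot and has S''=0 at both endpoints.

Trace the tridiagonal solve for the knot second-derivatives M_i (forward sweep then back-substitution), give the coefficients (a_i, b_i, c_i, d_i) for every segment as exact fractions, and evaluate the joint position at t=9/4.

Δ: Δ0=5/3, Δ1=-5/2
row 1: diag=10, rhs=-25; c'=1/5, d'=-5/2
back: M1=-5/2
M: M0=0, M1=-5/2, M2=0
seg 0: a=-4, c=M0/2=0, d=(M1−M0)/(6·3)=-5/36, b=Δ0−h0·(2M0+M1)/6=35/12
seg 1: a=1, c=M1/2=-5/4, d=(M2−M1)/(6·2)=5/24, b=Δ1−h1·(2M1+M2)/6=-5/6
t_q=9/4 → seg 0, τ=9/4; S=-4+35/12·τ+0·τ²+-5/36·τ³=251/256

  seg 0: a=-4 b=35/12 c=0 d=-5/36
  seg 1: a=1 b=-5/6 c=-5/4 d=5/24
S(9/4) = 251/256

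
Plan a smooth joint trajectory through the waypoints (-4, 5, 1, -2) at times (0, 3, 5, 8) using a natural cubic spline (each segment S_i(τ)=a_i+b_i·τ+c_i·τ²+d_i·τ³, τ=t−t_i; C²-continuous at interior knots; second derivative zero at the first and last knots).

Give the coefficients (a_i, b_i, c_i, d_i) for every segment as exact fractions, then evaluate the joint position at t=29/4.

Δ: Δ0=3, Δ1=-2, Δ2=-1
row 1: diag=10, rhs=-30; c'=1/5, d'=-3
row 2: denom=10−2·1/5=48/5; d'=(6−2·-3)/(48/5)=5/4
back: M2=5/4
back: M1=-3−1/5·5/4=-13/4
M: M0=0, M1=-13/4, M2=5/4, M3=0
seg 0: a=-4, c=M0/2=0, d=(M1−M0)/(6·3)=-13/72, b=Δ0−h0·(2M0+M1)/6=37/8
seg 1: a=5, c=M1/2=-13/8, d=(M2−M1)/(6·2)=3/8, b=Δ1−h1·(2M1+M2)/6=-1/4
seg 2: a=1, c=M2/2=5/8, d=(M3−M2)/(6·3)=-5/72, b=Δ2−h2·(2M2+M3)/6=-9/4
t_q=29/4 → seg 2, τ=9/4; S=1+-9/4·τ+5/8·τ²+-5/72·τ³=-865/512

  seg 0: a=-4 b=37/8 c=0 d=-13/72
  seg 1: a=5 b=-1/4 c=-13/8 d=3/8
  seg 2: a=1 b=-9/4 c=5/8 d=-5/72
S(29/4) = -865/512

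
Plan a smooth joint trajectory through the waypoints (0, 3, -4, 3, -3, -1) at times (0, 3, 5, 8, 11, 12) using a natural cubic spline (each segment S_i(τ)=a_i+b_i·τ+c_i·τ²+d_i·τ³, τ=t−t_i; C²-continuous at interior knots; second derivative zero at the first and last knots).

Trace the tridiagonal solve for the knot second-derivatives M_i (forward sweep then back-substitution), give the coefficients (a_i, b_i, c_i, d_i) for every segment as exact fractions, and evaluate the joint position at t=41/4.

  seg 0: a=0 b=3715/1272 c=0 d=-2443/11448
  seg 1: a=3 b=-1807/636 c=-2443/1272 d=253/318
  seg 2: a=-4 b=-207/212 c=3629/1272 d=-6677/11448
  seg 3: a=3 b=167/424 c=-127/53 d=2033/3816
  seg 4: a=-3 b=85/212 c=1017/424 d=-339/424
S(41/4) = -59055/27136

Δ: Δ0=1, Δ1=-7/2, Δ2=7/3, Δ3=-2, Δ4=2
row 1: diag=10, rhs=-27; c'=1/5, d'=-27/10
row 2: denom=10−2·1/5=48/5; d'=(35−2·-27/10)/(48/5)=101/24
row 3: denom=12−3·5/16=177/16; d'=(-26−3·101/24)/(177/16)=-206/59
row 4: denom=8−3·16/59=424/59; d'=(24−3·-206/59)/(424/59)=1017/212
back: M4=1017/212
back: M3=-206/59−16/59·1017/212=-254/53
back: M2=101/24−5/16·-254/53=3629/636
back: M1=-27/10−1/5·3629/636=-2443/636
M: M0=0, M1=-2443/636, M2=3629/636, M3=-254/53, M4=1017/212, M5=0
seg 0: a=0, c=M0/2=0, d=(M1−M0)/(6·3)=-2443/11448, b=Δ0−h0·(2M0+M1)/6=3715/1272
seg 1: a=3, c=M1/2=-2443/1272, d=(M2−M1)/(6·2)=253/318, b=Δ1−h1·(2M1+M2)/6=-1807/636
seg 2: a=-4, c=M2/2=3629/1272, d=(M3−M2)/(6·3)=-6677/11448, b=Δ2−h2·(2M2+M3)/6=-207/212
seg 3: a=3, c=M3/2=-127/53, d=(M4−M3)/(6·3)=2033/3816, b=Δ3−h3·(2M3+M4)/6=167/424
seg 4: a=-3, c=M4/2=1017/424, d=(M5−M4)/(6·1)=-339/424, b=Δ4−h4·(2M4+M5)/6=85/212
t_q=41/4 → seg 3, τ=9/4; S=3+167/424·τ+-127/53·τ²+2033/3816·τ³=-59055/27136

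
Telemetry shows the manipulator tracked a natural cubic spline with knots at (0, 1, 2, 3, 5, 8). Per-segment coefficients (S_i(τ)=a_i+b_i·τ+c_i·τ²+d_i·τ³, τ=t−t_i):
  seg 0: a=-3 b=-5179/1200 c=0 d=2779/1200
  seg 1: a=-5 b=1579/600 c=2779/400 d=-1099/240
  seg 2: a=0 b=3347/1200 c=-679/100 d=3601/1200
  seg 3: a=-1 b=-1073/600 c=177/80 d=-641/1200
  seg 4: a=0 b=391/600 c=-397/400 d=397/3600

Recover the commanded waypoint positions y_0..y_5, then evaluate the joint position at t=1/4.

y_0=-3 y_1=-5 y_2=0 y_3=-1 y_4=0 y_5=-4
S(1/4) = -20699/5120

y_0 = S_0(0) = a_0 = -3
y_1 = S_1(0) = a_1 = -5
y_2 = S_2(0) = a_2 = 0
y_3 = S_3(0) = a_3 = -1
y_4 = S_4(0) = a_4 = 0
y_5 = S_4(3) = -4
t_q=1/4 is in segment 0 (τ=1/4); S_0(τ)=-20699/5120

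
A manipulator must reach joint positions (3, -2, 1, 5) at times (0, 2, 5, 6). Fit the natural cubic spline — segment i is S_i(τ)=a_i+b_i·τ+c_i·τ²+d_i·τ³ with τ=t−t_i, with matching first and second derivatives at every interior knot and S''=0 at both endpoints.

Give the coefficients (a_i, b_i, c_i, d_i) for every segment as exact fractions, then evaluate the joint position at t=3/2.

  seg 0: a=3 b=-431/142 c=0 d=19/142
  seg 1: a=-2 b=-203/142 c=57/71 d=1/426
  seg 2: a=1 b=245/71 c=117/142 d=-39/142
S(3/2) = -1251/1136

Δ: Δ0=-5/2, Δ1=1, Δ2=4
row 1: diag=10, rhs=21; c'=3/10, d'=21/10
row 2: denom=8−3·3/10=71/10; d'=(18−3·21/10)/(71/10)=117/71
back: M2=117/71
back: M1=21/10−3/10·117/71=114/71
M: M0=0, M1=114/71, M2=117/71, M3=0
seg 0: a=3, c=M0/2=0, d=(M1−M0)/(6·2)=19/142, b=Δ0−h0·(2M0+M1)/6=-431/142
seg 1: a=-2, c=M1/2=57/71, d=(M2−M1)/(6·3)=1/426, b=Δ1−h1·(2M1+M2)/6=-203/142
seg 2: a=1, c=M2/2=117/142, d=(M3−M2)/(6·1)=-39/142, b=Δ2−h2·(2M2+M3)/6=245/71
t_q=3/2 → seg 0, τ=3/2; S=3+-431/142·τ+0·τ²+19/142·τ³=-1251/1136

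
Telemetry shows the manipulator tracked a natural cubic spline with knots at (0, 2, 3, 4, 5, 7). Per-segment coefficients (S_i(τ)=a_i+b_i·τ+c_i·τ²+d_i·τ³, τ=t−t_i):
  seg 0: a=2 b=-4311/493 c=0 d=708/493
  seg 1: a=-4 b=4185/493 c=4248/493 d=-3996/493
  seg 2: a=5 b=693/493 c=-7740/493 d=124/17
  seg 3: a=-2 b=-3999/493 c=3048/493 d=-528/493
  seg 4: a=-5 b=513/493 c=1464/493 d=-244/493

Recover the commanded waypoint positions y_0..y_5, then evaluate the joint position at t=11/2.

y_0 = S_0(0) = a_0 = 2
y_1 = S_1(0) = a_1 = -4
y_2 = S_2(0) = a_2 = 5
y_3 = S_3(0) = a_3 = -2
y_4 = S_4(0) = a_4 = -5
y_5 = S_4(2) = 5
t_q=11/2 is in segment 4 (τ=1/2); S_4(τ)=-1873/493

y_0=2 y_1=-4 y_2=5 y_3=-2 y_4=-5 y_5=5
S(11/2) = -1873/493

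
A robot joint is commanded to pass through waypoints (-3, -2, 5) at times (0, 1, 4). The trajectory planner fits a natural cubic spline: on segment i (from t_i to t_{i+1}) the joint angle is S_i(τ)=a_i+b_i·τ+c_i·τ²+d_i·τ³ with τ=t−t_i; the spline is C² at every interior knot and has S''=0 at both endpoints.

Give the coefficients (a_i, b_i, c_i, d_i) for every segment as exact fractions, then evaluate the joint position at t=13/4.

Δ: Δ0=1, Δ1=7/3
row 1: diag=8, rhs=8; c'=3/8, d'=1
back: M1=1
M: M0=0, M1=1, M2=0
seg 0: a=-3, c=M0/2=0, d=(M1−M0)/(6·1)=1/6, b=Δ0−h0·(2M0+M1)/6=5/6
seg 1: a=-2, c=M1/2=1/2, d=(M2−M1)/(6·3)=-1/18, b=Δ1−h1·(2M1+M2)/6=4/3
t_q=13/4 → seg 1, τ=9/4; S=-2+4/3·τ+1/2·τ²+-1/18·τ³=371/128

  seg 0: a=-3 b=5/6 c=0 d=1/6
  seg 1: a=-2 b=4/3 c=1/2 d=-1/18
S(13/4) = 371/128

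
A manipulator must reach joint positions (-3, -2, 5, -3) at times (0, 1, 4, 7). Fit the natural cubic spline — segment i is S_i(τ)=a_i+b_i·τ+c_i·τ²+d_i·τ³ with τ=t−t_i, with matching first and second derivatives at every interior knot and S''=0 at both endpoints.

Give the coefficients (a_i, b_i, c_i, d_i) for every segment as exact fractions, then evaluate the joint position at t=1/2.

Δ: Δ0=1, Δ1=7/3, Δ2=-8/3
row 1: diag=8, rhs=8; c'=3/8, d'=1
row 2: denom=12−3·3/8=87/8; d'=(-30−3·1)/(87/8)=-88/29
back: M2=-88/29
back: M1=1−3/8·-88/29=62/29
M: M0=0, M1=62/29, M2=-88/29, M3=0
seg 0: a=-3, c=M0/2=0, d=(M1−M0)/(6·1)=31/87, b=Δ0−h0·(2M0+M1)/6=56/87
seg 1: a=-2, c=M1/2=31/29, d=(M2−M1)/(6·3)=-25/87, b=Δ1−h1·(2M1+M2)/6=149/87
seg 2: a=5, c=M2/2=-44/29, d=(M3−M2)/(6·3)=44/261, b=Δ2−h2·(2M2+M3)/6=32/87
t_q=1/2 → seg 0, τ=1/2; S=-3+56/87·τ+0·τ²+31/87·τ³=-611/232

  seg 0: a=-3 b=56/87 c=0 d=31/87
  seg 1: a=-2 b=149/87 c=31/29 d=-25/87
  seg 2: a=5 b=32/87 c=-44/29 d=44/261
S(1/2) = -611/232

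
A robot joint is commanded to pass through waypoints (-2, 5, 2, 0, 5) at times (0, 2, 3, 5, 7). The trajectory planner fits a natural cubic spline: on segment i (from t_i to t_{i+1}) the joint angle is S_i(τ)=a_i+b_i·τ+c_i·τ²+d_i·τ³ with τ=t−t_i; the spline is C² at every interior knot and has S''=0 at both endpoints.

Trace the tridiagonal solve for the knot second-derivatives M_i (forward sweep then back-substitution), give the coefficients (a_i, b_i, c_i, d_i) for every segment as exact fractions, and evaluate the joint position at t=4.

  seg 0: a=-2 b=743/128 c=0 d=-295/512
  seg 1: a=5 b=-71/64 c=-885/256 d=401/256
  seg 2: a=2 b=-851/256 c=159/128 d=-41/1024
  seg 3: a=0 b=149/128 c=513/512 d=-171/1024
S(4) = -125/1024

Δ: Δ0=7/2, Δ1=-3, Δ2=-1, Δ3=5/2
row 1: diag=6, rhs=-39; c'=1/6, d'=-13/2
row 2: denom=6−1·1/6=35/6; d'=(12−1·-13/2)/(35/6)=111/35
row 3: denom=8−2·12/35=256/35; d'=(21−2·111/35)/(256/35)=513/256
back: M3=513/256
back: M2=111/35−12/35·513/256=159/64
back: M1=-13/2−1/6·159/64=-885/128
M: M0=0, M1=-885/128, M2=159/64, M3=513/256, M4=0
seg 0: a=-2, c=M0/2=0, d=(M1−M0)/(6·2)=-295/512, b=Δ0−h0·(2M0+M1)/6=743/128
seg 1: a=5, c=M1/2=-885/256, d=(M2−M1)/(6·1)=401/256, b=Δ1−h1·(2M1+M2)/6=-71/64
seg 2: a=2, c=M2/2=159/128, d=(M3−M2)/(6·2)=-41/1024, b=Δ2−h2·(2M2+M3)/6=-851/256
seg 3: a=0, c=M3/2=513/512, d=(M4−M3)/(6·2)=-171/1024, b=Δ3−h3·(2M3+M4)/6=149/128
t_q=4 → seg 2, τ=1; S=2+-851/256·τ+159/128·τ²+-41/1024·τ³=-125/1024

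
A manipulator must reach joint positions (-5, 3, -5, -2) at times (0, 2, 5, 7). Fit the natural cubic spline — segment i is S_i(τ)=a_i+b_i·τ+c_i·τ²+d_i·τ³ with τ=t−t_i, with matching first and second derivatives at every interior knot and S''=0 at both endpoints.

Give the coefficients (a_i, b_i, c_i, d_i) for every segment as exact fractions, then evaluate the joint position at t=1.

Δ: Δ0=4, Δ1=-8/3, Δ2=3/2
row 1: diag=10, rhs=-40; c'=3/10, d'=-4
row 2: denom=10−3·3/10=91/10; d'=(25−3·-4)/(91/10)=370/91
back: M2=370/91
back: M1=-4−3/10·370/91=-475/91
M: M0=0, M1=-475/91, M2=370/91, M3=0
seg 0: a=-5, c=M0/2=0, d=(M1−M0)/(6·2)=-475/1092, b=Δ0−h0·(2M0+M1)/6=1567/273
seg 1: a=3, c=M1/2=-475/182, d=(M2−M1)/(6·3)=65/126, b=Δ1−h1·(2M1+M2)/6=142/273
seg 2: a=-5, c=M2/2=185/91, d=(M3−M2)/(6·2)=-185/546, b=Δ2−h2·(2M2+M3)/6=-661/546
t_q=1 → seg 0, τ=1; S=-5+1567/273·τ+0·τ²+-475/1092·τ³=111/364

  seg 0: a=-5 b=1567/273 c=0 d=-475/1092
  seg 1: a=3 b=142/273 c=-475/182 d=65/126
  seg 2: a=-5 b=-661/546 c=185/91 d=-185/546
S(1) = 111/364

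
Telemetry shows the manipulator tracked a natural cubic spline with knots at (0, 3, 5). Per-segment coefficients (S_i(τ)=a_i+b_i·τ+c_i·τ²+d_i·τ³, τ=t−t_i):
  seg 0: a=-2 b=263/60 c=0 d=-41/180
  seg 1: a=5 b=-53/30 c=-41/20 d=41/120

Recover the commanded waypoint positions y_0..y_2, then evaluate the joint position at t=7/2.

y_0=-2 y_1=5 y_2=-4
S(7/2) = 1167/320

y_0 = S_0(0) = a_0 = -2
y_1 = S_1(0) = a_1 = 5
y_2 = S_1(2) = -4
t_q=7/2 is in segment 1 (τ=1/2); S_1(τ)=1167/320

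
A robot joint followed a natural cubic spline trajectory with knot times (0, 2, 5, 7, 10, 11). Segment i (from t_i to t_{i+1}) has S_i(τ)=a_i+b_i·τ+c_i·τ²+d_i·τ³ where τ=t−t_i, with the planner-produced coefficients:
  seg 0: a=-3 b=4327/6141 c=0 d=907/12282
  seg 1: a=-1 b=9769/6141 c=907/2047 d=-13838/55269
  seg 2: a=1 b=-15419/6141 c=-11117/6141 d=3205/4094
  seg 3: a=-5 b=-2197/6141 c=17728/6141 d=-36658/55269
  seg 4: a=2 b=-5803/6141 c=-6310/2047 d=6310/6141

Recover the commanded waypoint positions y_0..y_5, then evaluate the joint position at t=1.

y_0 = S_0(0) = a_0 = -3
y_1 = S_1(0) = a_1 = -1
y_2 = S_2(0) = a_2 = 1
y_3 = S_3(0) = a_3 = -5
y_4 = S_4(0) = a_4 = 2
y_5 = S_4(1) = -1
t_q=1 is in segment 0 (τ=1); S_0(τ)=-9095/4094

y_0=-3 y_1=-1 y_2=1 y_3=-5 y_4=2 y_5=-1
S(1) = -9095/4094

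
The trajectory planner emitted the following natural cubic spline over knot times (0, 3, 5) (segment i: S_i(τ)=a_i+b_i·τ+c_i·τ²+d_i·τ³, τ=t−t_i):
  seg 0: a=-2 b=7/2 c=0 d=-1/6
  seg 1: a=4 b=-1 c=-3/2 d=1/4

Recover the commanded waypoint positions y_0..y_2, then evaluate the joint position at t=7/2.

y_0 = S_0(0) = a_0 = -2
y_1 = S_1(0) = a_1 = 4
y_2 = S_1(2) = -2
t_q=7/2 is in segment 1 (τ=1/2); S_1(τ)=101/32

y_0=-2 y_1=4 y_2=-2
S(7/2) = 101/32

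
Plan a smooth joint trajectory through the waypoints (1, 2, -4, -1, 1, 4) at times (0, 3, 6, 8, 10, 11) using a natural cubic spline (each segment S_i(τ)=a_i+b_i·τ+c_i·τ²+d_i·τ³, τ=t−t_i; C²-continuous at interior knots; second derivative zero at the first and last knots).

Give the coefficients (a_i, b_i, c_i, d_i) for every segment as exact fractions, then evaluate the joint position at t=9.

Δ: Δ0=1/3, Δ1=-2, Δ2=3/2, Δ3=1, Δ4=3
row 1: diag=12, rhs=-14; c'=1/4, d'=-7/6
row 2: denom=10−3·1/4=37/4; d'=(21−3·-7/6)/(37/4)=98/37
row 3: denom=8−2·8/37=280/37; d'=(-3−2·98/37)/(280/37)=-307/280
row 4: denom=6−2·37/140=383/70; d'=(12−2·-307/280)/(383/70)=1987/766
back: M4=1987/766
back: M3=-307/280−37/140·1987/766=-1365/766
back: M2=98/37−8/37·-1365/766=1162/383
back: M1=-7/6−1/4·1162/383=-2212/1149
M: M0=0, M1=-2212/1149, M2=1162/383, M3=-1365/766, M4=1987/766, M5=0
seg 0: a=1, c=M0/2=0, d=(M1−M0)/(6·3)=-1106/10341, b=Δ0−h0·(2M0+M1)/6=1489/1149
seg 1: a=2, c=M1/2=-1106/1149, d=(M2−M1)/(6·3)=2849/10341, b=Δ1−h1·(2M1+M2)/6=-1829/1149
seg 2: a=-4, c=M2/2=581/383, d=(M3−M2)/(6·2)=-3689/9192, b=Δ2−h2·(2M2+M3)/6=82/1149
seg 3: a=-1, c=M3/2=-1365/1532, d=(M4−M3)/(6·2)=419/1149, b=Δ3−h3·(2M3+M4)/6=3041/2298
seg 4: a=1, c=M4/2=1987/1532, d=(M5−M4)/(6·1)=-1987/4596, b=Δ4−h4·(2M4+M5)/6=4907/2298
t_q=9 → seg 3, τ=1; S=-1+3041/2298·τ+-1365/1532·τ²+419/1149·τ³=-311/1532

  seg 0: a=1 b=1489/1149 c=0 d=-1106/10341
  seg 1: a=2 b=-1829/1149 c=-1106/1149 d=2849/10341
  seg 2: a=-4 b=82/1149 c=581/383 d=-3689/9192
  seg 3: a=-1 b=3041/2298 c=-1365/1532 d=419/1149
  seg 4: a=1 b=4907/2298 c=1987/1532 d=-1987/4596
S(9) = -311/1532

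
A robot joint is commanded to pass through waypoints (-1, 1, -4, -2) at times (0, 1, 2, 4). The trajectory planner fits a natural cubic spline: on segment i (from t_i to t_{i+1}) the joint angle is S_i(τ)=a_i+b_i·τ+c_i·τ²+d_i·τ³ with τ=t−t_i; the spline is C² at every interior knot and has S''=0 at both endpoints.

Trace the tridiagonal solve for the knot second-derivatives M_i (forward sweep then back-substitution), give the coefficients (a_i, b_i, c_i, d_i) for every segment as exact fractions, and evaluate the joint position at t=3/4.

  seg 0: a=-1 b=94/23 c=0 d=-48/23
  seg 1: a=1 b=-50/23 c=-144/23 d=79/23
  seg 2: a=-4 b=-101/23 c=93/23 d=-31/46
S(3/4) = 109/92

Δ: Δ0=2, Δ1=-5, Δ2=1
row 1: diag=4, rhs=-42; c'=1/4, d'=-21/2
row 2: denom=6−1·1/4=23/4; d'=(36−1·-21/2)/(23/4)=186/23
back: M2=186/23
back: M1=-21/2−1/4·186/23=-288/23
M: M0=0, M1=-288/23, M2=186/23, M3=0
seg 0: a=-1, c=M0/2=0, d=(M1−M0)/(6·1)=-48/23, b=Δ0−h0·(2M0+M1)/6=94/23
seg 1: a=1, c=M1/2=-144/23, d=(M2−M1)/(6·1)=79/23, b=Δ1−h1·(2M1+M2)/6=-50/23
seg 2: a=-4, c=M2/2=93/23, d=(M3−M2)/(6·2)=-31/46, b=Δ2−h2·(2M2+M3)/6=-101/23
t_q=3/4 → seg 0, τ=3/4; S=-1+94/23·τ+0·τ²+-48/23·τ³=109/92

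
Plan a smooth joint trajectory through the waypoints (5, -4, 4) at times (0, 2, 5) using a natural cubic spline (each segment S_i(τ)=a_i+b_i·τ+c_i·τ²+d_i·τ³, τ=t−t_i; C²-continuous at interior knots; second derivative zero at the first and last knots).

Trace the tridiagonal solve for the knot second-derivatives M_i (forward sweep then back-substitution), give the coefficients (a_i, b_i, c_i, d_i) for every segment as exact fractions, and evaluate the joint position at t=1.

  seg 0: a=5 b=-89/15 c=0 d=43/120
  seg 1: a=-4 b=-49/30 c=43/20 d=-43/180
S(1) = -23/40

Δ: Δ0=-9/2, Δ1=8/3
row 1: diag=10, rhs=43; c'=3/10, d'=43/10
back: M1=43/10
M: M0=0, M1=43/10, M2=0
seg 0: a=5, c=M0/2=0, d=(M1−M0)/(6·2)=43/120, b=Δ0−h0·(2M0+M1)/6=-89/15
seg 1: a=-4, c=M1/2=43/20, d=(M2−M1)/(6·3)=-43/180, b=Δ1−h1·(2M1+M2)/6=-49/30
t_q=1 → seg 0, τ=1; S=5+-89/15·τ+0·τ²+43/120·τ³=-23/40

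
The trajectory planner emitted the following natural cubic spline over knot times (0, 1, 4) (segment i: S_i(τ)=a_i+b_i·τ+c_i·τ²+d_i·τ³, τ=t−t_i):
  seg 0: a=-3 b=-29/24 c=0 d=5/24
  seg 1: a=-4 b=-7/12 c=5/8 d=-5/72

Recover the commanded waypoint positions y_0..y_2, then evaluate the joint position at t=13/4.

y_0=-3 y_1=-4 y_2=-2
S(13/4) = -1505/512

y_0 = S_0(0) = a_0 = -3
y_1 = S_1(0) = a_1 = -4
y_2 = S_1(3) = -2
t_q=13/4 is in segment 1 (τ=9/4); S_1(τ)=-1505/512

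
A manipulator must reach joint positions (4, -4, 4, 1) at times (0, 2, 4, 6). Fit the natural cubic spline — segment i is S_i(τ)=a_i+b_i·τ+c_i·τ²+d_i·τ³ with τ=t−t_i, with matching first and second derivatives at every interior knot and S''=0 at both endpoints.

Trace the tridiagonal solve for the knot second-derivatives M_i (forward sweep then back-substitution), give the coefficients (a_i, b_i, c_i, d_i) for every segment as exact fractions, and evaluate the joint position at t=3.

Δ: Δ0=-4, Δ1=4, Δ2=-3/2
row 1: diag=8, rhs=48; c'=1/4, d'=6
row 2: denom=8−2·1/4=15/2; d'=(-33−2·6)/(15/2)=-6
back: M2=-6
back: M1=6−1/4·-6=15/2
M: M0=0, M1=15/2, M2=-6, M3=0
seg 0: a=4, c=M0/2=0, d=(M1−M0)/(6·2)=5/8, b=Δ0−h0·(2M0+M1)/6=-13/2
seg 1: a=-4, c=M1/2=15/4, d=(M2−M1)/(6·2)=-9/8, b=Δ1−h1·(2M1+M2)/6=1
seg 2: a=4, c=M2/2=-3, d=(M3−M2)/(6·2)=1/2, b=Δ2−h2·(2M2+M3)/6=5/2
t_q=3 → seg 1, τ=1; S=-4+1·τ+15/4·τ²+-9/8·τ³=-3/8

  seg 0: a=4 b=-13/2 c=0 d=5/8
  seg 1: a=-4 b=1 c=15/4 d=-9/8
  seg 2: a=4 b=5/2 c=-3 d=1/2
S(3) = -3/8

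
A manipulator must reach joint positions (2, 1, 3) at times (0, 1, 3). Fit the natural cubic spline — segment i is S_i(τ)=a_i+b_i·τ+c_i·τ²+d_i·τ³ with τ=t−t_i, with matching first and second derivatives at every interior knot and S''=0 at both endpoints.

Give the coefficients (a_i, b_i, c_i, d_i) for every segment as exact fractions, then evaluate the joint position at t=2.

  seg 0: a=2 b=-4/3 c=0 d=1/3
  seg 1: a=1 b=-1/3 c=1 d=-1/6
S(2) = 3/2

Δ: Δ0=-1, Δ1=1
row 1: diag=6, rhs=12; c'=1/3, d'=2
back: M1=2
M: M0=0, M1=2, M2=0
seg 0: a=2, c=M0/2=0, d=(M1−M0)/(6·1)=1/3, b=Δ0−h0·(2M0+M1)/6=-4/3
seg 1: a=1, c=M1/2=1, d=(M2−M1)/(6·2)=-1/6, b=Δ1−h1·(2M1+M2)/6=-1/3
t_q=2 → seg 1, τ=1; S=1+-1/3·τ+1·τ²+-1/6·τ³=3/2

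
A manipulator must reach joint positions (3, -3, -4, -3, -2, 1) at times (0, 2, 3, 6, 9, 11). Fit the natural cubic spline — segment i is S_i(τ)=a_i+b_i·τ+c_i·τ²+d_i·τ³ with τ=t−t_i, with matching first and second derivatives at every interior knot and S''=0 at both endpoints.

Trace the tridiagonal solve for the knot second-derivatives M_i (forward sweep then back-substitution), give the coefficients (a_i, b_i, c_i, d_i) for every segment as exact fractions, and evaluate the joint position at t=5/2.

  seg 0: a=3 b=-16906/4677 c=0 d=2875/18708
  seg 1: a=-3 b=-8281/4677 c=2875/3118 d=-1417/9354
  seg 2: a=-4 b=-3563/9354 c=729/1559 d=-2147/28062
  seg 3: a=-3 b=1679/4677 c=-689/3118 d=1987/28062
  seg 4: a=-2 b=8839/9354 c=649/1559 d=-649/9354
S(5/2) = -91637/24944

Δ: Δ0=-3, Δ1=-1, Δ2=1/3, Δ3=1/3, Δ4=3/2
row 1: diag=6, rhs=12; c'=1/6, d'=2
row 2: denom=8−1·1/6=47/6; d'=(8−1·2)/(47/6)=36/47
row 3: denom=12−3·18/47=510/47; d'=(0−3·36/47)/(510/47)=-18/85
row 4: denom=10−3·47/170=1559/170; d'=(7−3·-18/85)/(1559/170)=1298/1559
back: M4=1298/1559
back: M3=-18/85−47/170·1298/1559=-689/1559
back: M2=36/47−18/47·-689/1559=1458/1559
back: M1=2−1/6·1458/1559=2875/1559
M: M0=0, M1=2875/1559, M2=1458/1559, M3=-689/1559, M4=1298/1559, M5=0
seg 0: a=3, c=M0/2=0, d=(M1−M0)/(6·2)=2875/18708, b=Δ0−h0·(2M0+M1)/6=-16906/4677
seg 1: a=-3, c=M1/2=2875/3118, d=(M2−M1)/(6·1)=-1417/9354, b=Δ1−h1·(2M1+M2)/6=-8281/4677
seg 2: a=-4, c=M2/2=729/1559, d=(M3−M2)/(6·3)=-2147/28062, b=Δ2−h2·(2M2+M3)/6=-3563/9354
seg 3: a=-3, c=M3/2=-689/3118, d=(M4−M3)/(6·3)=1987/28062, b=Δ3−h3·(2M3+M4)/6=1679/4677
seg 4: a=-2, c=M4/2=649/1559, d=(M5−M4)/(6·2)=-649/9354, b=Δ4−h4·(2M4+M5)/6=8839/9354
t_q=5/2 → seg 1, τ=1/2; S=-3+-8281/4677·τ+2875/3118·τ²+-1417/9354·τ³=-91637/24944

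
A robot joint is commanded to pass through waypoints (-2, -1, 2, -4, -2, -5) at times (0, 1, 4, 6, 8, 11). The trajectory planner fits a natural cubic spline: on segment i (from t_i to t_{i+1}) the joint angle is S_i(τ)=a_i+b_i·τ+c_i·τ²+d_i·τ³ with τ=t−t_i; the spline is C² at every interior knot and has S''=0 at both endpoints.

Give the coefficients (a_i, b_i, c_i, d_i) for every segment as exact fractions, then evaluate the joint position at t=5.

  seg 0: a=-2 b=325/423 c=0 d=98/423
  seg 1: a=-1 b=619/423 c=98/141 d=-1078/3807
  seg 2: a=2 b=-851/423 c=-784/423 d=575/846
  seg 3: a=-4 b=-179/141 c=941/423 d=-461/846
  seg 4: a=-2 b=461/423 c=-442/423 d=442/3807
S(5) = -1003/846

Δ: Δ0=1, Δ1=1, Δ2=-3, Δ3=1, Δ4=-1
row 1: diag=8, rhs=0; c'=3/8, d'=0
row 2: denom=10−3·3/8=71/8; d'=(-24−3·0)/(71/8)=-192/71
row 3: denom=8−2·16/71=536/71; d'=(24−2·-192/71)/(536/71)=261/67
row 4: denom=10−2·71/268=1269/134; d'=(-12−2·261/67)/(1269/134)=-884/423
back: M4=-884/423
back: M3=261/67−71/268·-884/423=1882/423
back: M2=-192/71−16/71·1882/423=-1568/423
back: M1=0−3/8·-1568/423=196/141
M: M0=0, M1=196/141, M2=-1568/423, M3=1882/423, M4=-884/423, M5=0
seg 0: a=-2, c=M0/2=0, d=(M1−M0)/(6·1)=98/423, b=Δ0−h0·(2M0+M1)/6=325/423
seg 1: a=-1, c=M1/2=98/141, d=(M2−M1)/(6·3)=-1078/3807, b=Δ1−h1·(2M1+M2)/6=619/423
seg 2: a=2, c=M2/2=-784/423, d=(M3−M2)/(6·2)=575/846, b=Δ2−h2·(2M2+M3)/6=-851/423
seg 3: a=-4, c=M3/2=941/423, d=(M4−M3)/(6·2)=-461/846, b=Δ3−h3·(2M3+M4)/6=-179/141
seg 4: a=-2, c=M4/2=-442/423, d=(M5−M4)/(6·3)=442/3807, b=Δ4−h4·(2M4+M5)/6=461/423
t_q=5 → seg 2, τ=1; S=2+-851/423·τ+-784/423·τ²+575/846·τ³=-1003/846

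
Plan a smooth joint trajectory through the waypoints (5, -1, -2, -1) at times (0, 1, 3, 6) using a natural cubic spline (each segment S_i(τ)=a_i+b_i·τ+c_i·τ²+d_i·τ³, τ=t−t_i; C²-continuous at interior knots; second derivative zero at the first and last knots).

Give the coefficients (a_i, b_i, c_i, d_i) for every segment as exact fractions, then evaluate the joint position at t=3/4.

  seg 0: a=5 b=-146/21 c=0 d=20/21
  seg 1: a=-1 b=-86/21 c=20/7 d=-89/168
  seg 2: a=-2 b=41/42 c=-9/28 d=1/28
S(3/4) = 3/16

Δ: Δ0=-6, Δ1=-1/2, Δ2=1/3
row 1: diag=6, rhs=33; c'=1/3, d'=11/2
row 2: denom=10−2·1/3=28/3; d'=(5−2·11/2)/(28/3)=-9/14
back: M2=-9/14
back: M1=11/2−1/3·-9/14=40/7
M: M0=0, M1=40/7, M2=-9/14, M3=0
seg 0: a=5, c=M0/2=0, d=(M1−M0)/(6·1)=20/21, b=Δ0−h0·(2M0+M1)/6=-146/21
seg 1: a=-1, c=M1/2=20/7, d=(M2−M1)/(6·2)=-89/168, b=Δ1−h1·(2M1+M2)/6=-86/21
seg 2: a=-2, c=M2/2=-9/28, d=(M3−M2)/(6·3)=1/28, b=Δ2−h2·(2M2+M3)/6=41/42
t_q=3/4 → seg 0, τ=3/4; S=5+-146/21·τ+0·τ²+20/21·τ³=3/16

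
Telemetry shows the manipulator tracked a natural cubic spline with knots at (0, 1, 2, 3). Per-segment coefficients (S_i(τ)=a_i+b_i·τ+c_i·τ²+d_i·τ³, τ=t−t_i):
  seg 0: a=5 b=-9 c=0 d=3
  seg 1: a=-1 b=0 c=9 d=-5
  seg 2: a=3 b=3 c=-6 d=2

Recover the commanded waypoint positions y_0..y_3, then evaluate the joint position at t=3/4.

y_0 = S_0(0) = a_0 = 5
y_1 = S_1(0) = a_1 = -1
y_2 = S_2(0) = a_2 = 3
y_3 = S_2(1) = 2
t_q=3/4 is in segment 0 (τ=3/4); S_0(τ)=-31/64

y_0=5 y_1=-1 y_2=3 y_3=2
S(3/4) = -31/64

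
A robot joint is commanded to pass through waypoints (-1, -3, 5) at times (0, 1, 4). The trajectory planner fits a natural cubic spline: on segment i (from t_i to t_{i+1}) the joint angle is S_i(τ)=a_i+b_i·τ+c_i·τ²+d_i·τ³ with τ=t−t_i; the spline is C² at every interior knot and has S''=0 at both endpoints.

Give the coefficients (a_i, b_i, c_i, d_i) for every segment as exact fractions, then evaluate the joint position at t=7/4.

  seg 0: a=-1 b=-31/12 c=0 d=7/12
  seg 1: a=-3 b=-5/6 c=7/4 d=-7/36
S(7/4) = -697/256

Δ: Δ0=-2, Δ1=8/3
row 1: diag=8, rhs=28; c'=3/8, d'=7/2
back: M1=7/2
M: M0=0, M1=7/2, M2=0
seg 0: a=-1, c=M0/2=0, d=(M1−M0)/(6·1)=7/12, b=Δ0−h0·(2M0+M1)/6=-31/12
seg 1: a=-3, c=M1/2=7/4, d=(M2−M1)/(6·3)=-7/36, b=Δ1−h1·(2M1+M2)/6=-5/6
t_q=7/4 → seg 1, τ=3/4; S=-3+-5/6·τ+7/4·τ²+-7/36·τ³=-697/256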